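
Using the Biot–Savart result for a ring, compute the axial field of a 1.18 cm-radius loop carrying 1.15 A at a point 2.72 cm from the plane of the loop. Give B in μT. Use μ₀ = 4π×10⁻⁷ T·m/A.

B ≈ 3.86 μT

On the axis of a circular loop, B = μ₀IR² / [2(R²+z²)^(3/2)].
R² + z² = (0.0118)² + (0.0272)² = 0.0008791 m², and (R²+z²)^(3/2) = 2.61×10⁻⁵ m³.
B = (4π×10⁻⁷ × 1.15 × 0.0001392) / (2 × 2.61×10⁻⁵) = 3.86×10⁻⁶ T.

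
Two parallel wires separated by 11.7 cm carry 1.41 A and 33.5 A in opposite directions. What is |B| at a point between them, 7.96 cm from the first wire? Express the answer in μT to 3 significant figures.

Each long wire gives B = μ₀I/(2πd). Distances are d₁ = 0.0796 m and d₂ = 0.0374 m.
B₁ = 3.54×10⁻⁶ T, B₂ = 1.79×10⁻⁴ T.
Between antiparallel currents both contributions point the same way, so they add. B = B₁ + B₂ = 3.54×10⁻⁶ + 1.79×10⁻⁴ = 1.83×10⁻⁴ T.

B ≈ 183 μT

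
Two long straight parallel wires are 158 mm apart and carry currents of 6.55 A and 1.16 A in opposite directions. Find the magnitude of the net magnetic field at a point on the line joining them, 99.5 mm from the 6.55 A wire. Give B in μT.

Each long wire gives B = μ₀I/(2πd). Distances are d₁ = 0.0995 m and d₂ = 0.0585 m.
B₁ = 1.32×10⁻⁵ T, B₂ = 3.97×10⁻⁶ T.
Between antiparallel currents both contributions point the same way, so they add. B = B₁ + B₂ = 1.32×10⁻⁵ + 3.97×10⁻⁶ = 1.71×10⁻⁵ T.

B ≈ 17.1 μT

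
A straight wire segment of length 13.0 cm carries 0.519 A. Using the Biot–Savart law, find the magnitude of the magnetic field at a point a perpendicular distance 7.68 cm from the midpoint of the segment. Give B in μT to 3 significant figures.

For a finite straight segment, B = (μ₀I/4πd)(sinθ₁ + sinθ₂), where θ₁, θ₂ are the angles from the perpendicular to each end.
The perpendicular from the point meets the wire at its midpoint, so each end is L/2 = 0.065 m away along the wire.
sinθ₁ = 0.065/√(0.065²+0.0768²) = 0.6460; sinθ₂ = 0.065/√(0.065²+0.0768²) = 0.6460.
B = (4π×10⁻⁷ × 0.519) / (4π × 0.0768) × (0.6460 + 0.6460) = 8.73×10⁻⁷ T.

B ≈ 0.873 μT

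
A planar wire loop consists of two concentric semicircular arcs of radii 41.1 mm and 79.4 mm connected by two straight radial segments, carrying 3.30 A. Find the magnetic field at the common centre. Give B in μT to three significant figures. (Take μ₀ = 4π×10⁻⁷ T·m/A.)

B ≈ 12.2 μT

The radial connectors point toward the centre, so dl × r̂ = 0 and they contribute nothing.
Each semicircle gives μ₀I/(4R): inner arc 2.52×10⁻⁵ T, outer arc 1.31×10⁻⁵ T.
The two arcs carry current in opposite angular senses, so their fields oppose: B = |2.52×10⁻⁵ − 1.31×10⁻⁵| = 1.22×10⁻⁵ T.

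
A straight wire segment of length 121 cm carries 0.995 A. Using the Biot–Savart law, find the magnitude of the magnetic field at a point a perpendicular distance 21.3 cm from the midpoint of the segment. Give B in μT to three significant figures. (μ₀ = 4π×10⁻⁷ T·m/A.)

B ≈ 0.881 μT

For a finite straight segment, B = (μ₀I/4πd)(sinθ₁ + sinθ₂), where θ₁, θ₂ are the angles from the perpendicular to each end.
The perpendicular from the point meets the wire at its midpoint, so each end is L/2 = 0.605 m away along the wire.
sinθ₁ = 0.605/√(0.605²+0.213²) = 0.9432; sinθ₂ = 0.605/√(0.605²+0.213²) = 0.9432.
B = (4π×10⁻⁷ × 0.995) / (4π × 0.213) × (0.9432 + 0.9432) = 8.81×10⁻⁷ T.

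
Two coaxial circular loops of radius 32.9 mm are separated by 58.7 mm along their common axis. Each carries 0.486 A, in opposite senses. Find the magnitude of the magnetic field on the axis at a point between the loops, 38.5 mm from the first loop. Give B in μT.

B ≈ 3.20 μT

Each loop contributes B = μ₀IR²/[2(R²+z²)^(3/2)] on the axis, with z measured from that loop.
Loop 1 (z = 0.0385 m): B₁ = 2.54×10⁻⁶ T. Loop 2 (z = 0.0202 m): B₂ = 5.74×10⁻⁶ T.
The fields oppose: B = |B₁ − B₂| = 3.20×10⁻⁶ T.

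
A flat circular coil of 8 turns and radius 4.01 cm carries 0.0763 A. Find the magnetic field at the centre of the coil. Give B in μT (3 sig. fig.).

For an N-turn flat coil, B = Nμ₀I/(2R) with R = 0.0401 m.
B = 8 × 1.20×10⁻⁶ T = 9.56×10⁻⁶ T.

B ≈ 9.56 μT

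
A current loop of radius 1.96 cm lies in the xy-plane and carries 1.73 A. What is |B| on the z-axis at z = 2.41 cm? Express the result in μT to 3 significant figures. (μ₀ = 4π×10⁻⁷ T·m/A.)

B ≈ 13.9 μT

On the axis of a circular loop, B = μ₀IR² / [2(R²+z²)^(3/2)].
R² + z² = (0.0196)² + (0.0241)² = 0.000965 m², and (R²+z²)^(3/2) = 3.00×10⁻⁵ m³.
B = (4π×10⁻⁷ × 1.73 × 0.0003842) / (2 × 3.00×10⁻⁵) = 1.39×10⁻⁵ T.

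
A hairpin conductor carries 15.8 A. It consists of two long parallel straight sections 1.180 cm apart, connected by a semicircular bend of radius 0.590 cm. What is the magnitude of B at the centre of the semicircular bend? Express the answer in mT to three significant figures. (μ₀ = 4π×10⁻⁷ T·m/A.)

The semicircular arc contributes B_arc = μ₀I·π/(4πR) = μ₀I/(4R) = 8.41×10⁻⁴ T.
Each semi-infinite lead is at perpendicular distance R = 0.0059 m from the centre, with the perpendicular foot at its near end, so it contributes μ₀I/(4πR); both point the same way, together 5.36×10⁻⁴ T.
Arc and leads all point the same direction: B = 8.41×10⁻⁴ + 5.36×10⁻⁴ = 1.38×10⁻³ T.

B ≈ 1.38 mT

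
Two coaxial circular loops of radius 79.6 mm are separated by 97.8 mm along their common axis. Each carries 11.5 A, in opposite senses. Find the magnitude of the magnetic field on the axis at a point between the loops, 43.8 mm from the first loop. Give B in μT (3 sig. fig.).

Each loop contributes B = μ₀IR²/[2(R²+z²)^(3/2)] on the axis, with z measured from that loop.
Loop 1 (z = 0.0438 m): B₁ = 6.10×10⁻⁵ T. Loop 2 (z = 0.054 m): B₂ = 5.14×10⁻⁵ T.
The fields oppose: B = |B₁ − B₂| = 9.60×10⁻⁶ T.

B ≈ 9.60 μT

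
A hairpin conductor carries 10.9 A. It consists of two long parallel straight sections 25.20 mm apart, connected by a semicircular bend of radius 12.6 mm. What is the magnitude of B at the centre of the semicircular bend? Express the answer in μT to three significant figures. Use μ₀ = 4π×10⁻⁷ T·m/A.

The semicircular arc contributes B_arc = μ₀I·π/(4πR) = μ₀I/(4R) = 2.72×10⁻⁴ T.
Each semi-infinite lead is at perpendicular distance R = 0.0126 m from the centre, with the perpendicular foot at its near end, so it contributes μ₀I/(4πR); both point the same way, together 1.73×10⁻⁴ T.
Arc and leads all point the same direction: B = 2.72×10⁻⁴ + 1.73×10⁻⁴ = 4.45×10⁻⁴ T.

B ≈ 445 μT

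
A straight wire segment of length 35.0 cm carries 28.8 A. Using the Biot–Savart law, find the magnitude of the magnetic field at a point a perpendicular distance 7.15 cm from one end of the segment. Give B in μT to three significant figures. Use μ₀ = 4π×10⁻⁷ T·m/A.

B ≈ 39.5 μT

For a finite straight segment, B = (μ₀I/4πd)(sinθ₁ + sinθ₂), where θ₁, θ₂ are the angles from the perpendicular to each end.
The perpendicular foot is at one end, so the two end-offsets along the wire are 0 and L = 0.35 m.
sinθ₁ = 0/√(0²+0.0715²) = 0.0000; sinθ₂ = 0.35/√(0.35²+0.0715²) = 0.9798.
B = (4π×10⁻⁷ × 28.8) / (4π × 0.0715) × (0.0000 + 0.9798) = 3.95×10⁻⁵ T.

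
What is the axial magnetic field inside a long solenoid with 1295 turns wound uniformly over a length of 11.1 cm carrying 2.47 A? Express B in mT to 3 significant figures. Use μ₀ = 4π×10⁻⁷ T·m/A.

B ≈ 36.2 mT

Inside a long solenoid, B = μ₀nI with n = 1.167×10⁴ turns/m.
B = 4π×10⁻⁷ × 1.167×10⁴ × 2.47 = 3.62×10⁻² T.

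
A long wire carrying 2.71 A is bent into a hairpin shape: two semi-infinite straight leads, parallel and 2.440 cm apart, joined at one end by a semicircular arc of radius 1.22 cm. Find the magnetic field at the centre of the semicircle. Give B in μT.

B ≈ 114 μT

The semicircular arc contributes B_arc = μ₀I·π/(4πR) = μ₀I/(4R) = 6.98×10⁻⁵ T.
Each semi-infinite lead is at perpendicular distance R = 0.0122 m from the centre, with the perpendicular foot at its near end, so it contributes μ₀I/(4πR); both point the same way, together 4.44×10⁻⁵ T.
Arc and leads all point the same direction: B = 6.98×10⁻⁵ + 4.44×10⁻⁵ = 1.14×10⁻⁴ T.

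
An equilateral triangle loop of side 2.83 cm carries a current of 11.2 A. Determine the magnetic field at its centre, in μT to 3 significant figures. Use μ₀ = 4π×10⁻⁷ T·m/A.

B ≈ 712 μT

Each side is a finite straight segment at perpendicular distance d = a/(2 tan(π/3)) = 0.00817 m from the centre, with end-angles ±π/3.
One side contributes B₁ = (μ₀I/4πd)·2 sin(π/3) = 2.37×10⁻⁴ T.
All 3 sides add in the same direction: B = 3 × 2.37×10⁻⁴ = 7.12×10⁻⁴ T.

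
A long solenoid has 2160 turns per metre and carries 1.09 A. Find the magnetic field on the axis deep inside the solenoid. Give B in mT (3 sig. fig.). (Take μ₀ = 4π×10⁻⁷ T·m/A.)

Inside a long solenoid, B = μ₀nI with n = 2160 turns/m.
B = 4π×10⁻⁷ × 2160 × 1.09 = 2.96×10⁻³ T.

B ≈ 2.96 mT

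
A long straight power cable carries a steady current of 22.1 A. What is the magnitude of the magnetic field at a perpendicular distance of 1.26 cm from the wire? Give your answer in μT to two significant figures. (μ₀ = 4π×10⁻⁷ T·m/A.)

For an infinitely long straight wire, B = μ₀I/(2πd).
B = (4π×10⁻⁷ × 22.1) / (2π × 0.0126) = 3.51×10⁻⁴ T.

B ≈ 350 μT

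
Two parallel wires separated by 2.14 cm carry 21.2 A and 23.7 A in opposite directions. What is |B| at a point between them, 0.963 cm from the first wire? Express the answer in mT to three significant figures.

B ≈ 0.843 mT

Each long wire gives B = μ₀I/(2πd). Distances are d₁ = 0.00963 m and d₂ = 0.01177 m.
B₁ = 4.40×10⁻⁴ T, B₂ = 4.03×10⁻⁴ T.
Between antiparallel currents both contributions point the same way, so they add. B = B₁ + B₂ = 4.40×10⁻⁴ + 4.03×10⁻⁴ = 8.43×10⁻⁴ T.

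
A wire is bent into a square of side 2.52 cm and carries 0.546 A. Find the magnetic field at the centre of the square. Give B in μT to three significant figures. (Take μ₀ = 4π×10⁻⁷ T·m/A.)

B ≈ 24.5 μT

Each side is a finite straight segment at perpendicular distance d = a/(2 tan(π/4)) = 0.0126 m from the centre, with end-angles ±π/4.
One side contributes B₁ = (μ₀I/4πd)·2 sin(π/4) = 6.13×10⁻⁶ T.
All 4 sides add in the same direction: B = 4 × 6.13×10⁻⁶ = 2.45×10⁻⁵ T.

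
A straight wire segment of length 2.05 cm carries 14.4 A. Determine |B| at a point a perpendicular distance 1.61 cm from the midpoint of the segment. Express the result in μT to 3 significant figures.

B ≈ 96.1 μT

For a finite straight segment, B = (μ₀I/4πd)(sinθ₁ + sinθ₂), where θ₁, θ₂ are the angles from the perpendicular to each end.
The perpendicular from the point meets the wire at its midpoint, so each end is L/2 = 0.01025 m away along the wire.
sinθ₁ = 0.01025/√(0.01025²+0.0161²) = 0.5370; sinθ₂ = 0.01025/√(0.01025²+0.0161²) = 0.5370.
B = (4π×10⁻⁷ × 14.4) / (4π × 0.0161) × (0.5370 + 0.5370) = 9.61×10⁻⁵ T.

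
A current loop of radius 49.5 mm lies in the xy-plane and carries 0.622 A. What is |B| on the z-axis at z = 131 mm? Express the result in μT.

On the axis of a circular loop, B = μ₀IR² / [2(R²+z²)^(3/2)].
R² + z² = (0.0495)² + (0.131)² = 0.01961 m², and (R²+z²)^(3/2) = 2.75×10⁻³ m³.
B = (4π×10⁻⁷ × 0.622 × 0.00245) / (2 × 2.75×10⁻³) = 3.49×10⁻⁷ T.

B ≈ 0.349 μT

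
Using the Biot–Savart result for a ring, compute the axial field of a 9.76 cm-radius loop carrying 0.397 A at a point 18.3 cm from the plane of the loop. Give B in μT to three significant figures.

B ≈ 0.266 μT

On the axis of a circular loop, B = μ₀IR² / [2(R²+z²)^(3/2)].
R² + z² = (0.0976)² + (0.183)² = 0.04301 m², and (R²+z²)^(3/2) = 8.92×10⁻³ m³.
B = (4π×10⁻⁷ × 0.397 × 0.009526) / (2 × 8.92×10⁻³) = 2.66×10⁻⁷ T.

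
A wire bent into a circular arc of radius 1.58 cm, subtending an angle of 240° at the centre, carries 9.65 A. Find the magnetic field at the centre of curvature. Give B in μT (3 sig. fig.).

The Biot–Savart field of a circular arc at its centre is B = μ₀Iφ/(4πR), with φ = 4.189 rad.
B = (4π×10⁻⁷ × 9.65 × 4.189) / (4π × 0.0158) = 2.56×10⁻⁴ T.

B ≈ 256 μT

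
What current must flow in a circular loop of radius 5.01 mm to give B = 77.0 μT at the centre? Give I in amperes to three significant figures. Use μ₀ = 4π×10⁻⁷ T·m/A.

I ≈ 0.614 A

At the centre of a circular loop B = μ₀I/(2R), so I = 2RB/μ₀.
With R = 0.00501 m, I = 2 × 0.00501 × 7.70×10⁻⁵ / (4π×10⁻⁷) = 0.614 A.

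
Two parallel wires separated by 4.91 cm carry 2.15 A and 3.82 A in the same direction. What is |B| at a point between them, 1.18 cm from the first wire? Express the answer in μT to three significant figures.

Each long wire gives B = μ₀I/(2πd). Distances are d₁ = 0.0118 m and d₂ = 0.0373 m.
B₁ = 3.64×10⁻⁵ T, B₂ = 2.05×10⁻⁵ T.
Between parallel currents the two contributions point in opposite directions, so they subtract. B = |B₁ − B₂| = |3.64×10⁻⁵ − 2.05×10⁻⁵| = 1.60×10⁻⁵ T.

B ≈ 16.0 μT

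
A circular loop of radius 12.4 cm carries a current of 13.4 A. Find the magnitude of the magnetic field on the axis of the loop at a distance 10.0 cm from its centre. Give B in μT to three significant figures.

B ≈ 32.0 μT

On the axis of a circular loop, B = μ₀IR² / [2(R²+z²)^(3/2)].
R² + z² = (0.124)² + (0.1)² = 0.02538 m², and (R²+z²)^(3/2) = 4.04×10⁻³ m³.
B = (4π×10⁻⁷ × 13.4 × 0.01538) / (2 × 4.04×10⁻³) = 3.20×10⁻⁵ T.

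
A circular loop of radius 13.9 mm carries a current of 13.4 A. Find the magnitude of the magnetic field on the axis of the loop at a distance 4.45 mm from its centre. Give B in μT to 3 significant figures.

B ≈ 523 μT

On the axis of a circular loop, B = μ₀IR² / [2(R²+z²)^(3/2)].
R² + z² = (0.0139)² + (0.00445)² = 0.000213 m², and (R²+z²)^(3/2) = 3.11×10⁻⁶ m³.
B = (4π×10⁻⁷ × 13.4 × 0.0001932) / (2 × 3.11×10⁻⁶) = 5.23×10⁻⁴ T.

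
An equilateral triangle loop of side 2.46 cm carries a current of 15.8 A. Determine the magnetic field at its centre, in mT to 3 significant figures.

B ≈ 1.16 mT

Each side is a finite straight segment at perpendicular distance d = a/(2 tan(π/3)) = 0.007101 m from the centre, with end-angles ±π/3.
One side contributes B₁ = (μ₀I/4πd)·2 sin(π/3) = 3.85×10⁻⁴ T.
All 3 sides add in the same direction: B = 3 × 3.85×10⁻⁴ = 1.16×10⁻³ T.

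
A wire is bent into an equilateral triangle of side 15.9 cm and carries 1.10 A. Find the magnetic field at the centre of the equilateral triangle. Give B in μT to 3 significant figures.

Each side is a finite straight segment at perpendicular distance d = a/(2 tan(π/3)) = 0.0459 m from the centre, with end-angles ±π/3.
One side contributes B₁ = (μ₀I/4πd)·2 sin(π/3) = 4.15×10⁻⁶ T.
All 3 sides add in the same direction: B = 3 × 4.15×10⁻⁶ = 1.25×10⁻⁵ T.

B ≈ 12.5 μT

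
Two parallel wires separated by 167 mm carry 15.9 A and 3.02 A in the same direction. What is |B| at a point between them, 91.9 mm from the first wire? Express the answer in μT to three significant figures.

Each long wire gives B = μ₀I/(2πd). Distances are d₁ = 0.0919 m and d₂ = 0.0751 m.
B₁ = 3.46×10⁻⁵ T, B₂ = 8.04×10⁻⁶ T.
Between parallel currents the two contributions point in opposite directions, so they subtract. B = |B₁ − B₂| = |3.46×10⁻⁵ − 8.04×10⁻⁶| = 2.66×10⁻⁵ T.

B ≈ 26.6 μT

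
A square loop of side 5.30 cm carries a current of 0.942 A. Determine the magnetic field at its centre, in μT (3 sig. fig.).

B ≈ 20.1 μT

Each side is a finite straight segment at perpendicular distance d = a/(2 tan(π/4)) = 0.0265 m from the centre, with end-angles ±π/4.
One side contributes B₁ = (μ₀I/4πd)·2 sin(π/4) = 5.03×10⁻⁶ T.
All 4 sides add in the same direction: B = 4 × 5.03×10⁻⁶ = 2.01×10⁻⁵ T.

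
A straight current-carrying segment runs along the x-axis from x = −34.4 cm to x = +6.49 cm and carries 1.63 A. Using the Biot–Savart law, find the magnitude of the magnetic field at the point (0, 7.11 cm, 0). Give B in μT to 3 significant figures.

B ≈ 3.79 μT

For a finite straight segment, B = (μ₀I/4πd)(sinθ₁ + sinθ₂), where θ₁, θ₂ are the angles from the perpendicular to each end.
The perpendicular distance is d = 0.0711 m; the end-offsets along the wire are a = 0.344 m and b = 0.0649 m.
sinθ₁ = 0.344/√(0.344²+0.0711²) = 0.9793; sinθ₂ = 0.0649/√(0.0649²+0.0711²) = 0.6742.
B = (4π×10⁻⁷ × 1.63) / (4π × 0.0711) × (0.9793 + 0.6742) = 3.79×10⁻⁶ T.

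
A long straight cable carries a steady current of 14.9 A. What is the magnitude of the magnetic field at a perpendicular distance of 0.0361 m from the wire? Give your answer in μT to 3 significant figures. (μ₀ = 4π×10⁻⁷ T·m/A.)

B ≈ 82.5 μT

For an infinitely long straight wire, B = μ₀I/(2πd).
B = (4π×10⁻⁷ × 14.9) / (2π × 0.0361) = 8.25×10⁻⁵ T.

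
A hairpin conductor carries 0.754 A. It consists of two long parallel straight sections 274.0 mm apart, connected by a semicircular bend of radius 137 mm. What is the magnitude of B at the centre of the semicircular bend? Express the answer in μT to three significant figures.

B ≈ 2.83 μT

The semicircular arc contributes B_arc = μ₀I·π/(4πR) = μ₀I/(4R) = 1.73×10⁻⁶ T.
Each semi-infinite lead is at perpendicular distance R = 0.137 m from the centre, with the perpendicular foot at its near end, so it contributes μ₀I/(4πR); both point the same way, together 1.10×10⁻⁶ T.
Arc and leads all point the same direction: B = 1.73×10⁻⁶ + 1.10×10⁻⁶ = 2.83×10⁻⁶ T.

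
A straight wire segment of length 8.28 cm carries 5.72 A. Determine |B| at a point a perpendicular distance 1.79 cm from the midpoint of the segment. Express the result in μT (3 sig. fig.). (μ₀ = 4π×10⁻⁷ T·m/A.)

B ≈ 58.7 μT

For a finite straight segment, B = (μ₀I/4πd)(sinθ₁ + sinθ₂), where θ₁, θ₂ are the angles from the perpendicular to each end.
The perpendicular from the point meets the wire at its midpoint, so each end is L/2 = 0.0414 m away along the wire.
sinθ₁ = 0.0414/√(0.0414²+0.0179²) = 0.9179; sinθ₂ = 0.0414/√(0.0414²+0.0179²) = 0.9179.
B = (4π×10⁻⁷ × 5.72) / (4π × 0.0179) × (0.9179 + 0.9179) = 5.87×10⁻⁵ T.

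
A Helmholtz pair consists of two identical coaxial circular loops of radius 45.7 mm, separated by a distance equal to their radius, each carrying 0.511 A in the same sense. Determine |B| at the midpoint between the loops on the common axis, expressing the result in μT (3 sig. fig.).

B ≈ 10.1 μT

Each loop contributes B = μ₀IR²/[2(R²+z²)^(3/2)] on the axis, with z measured from that loop.
Loop 1 (z = 0.02285 m): B₁ = 5.03×10⁻⁶ T. Loop 2 (z = 0.02285 m): B₂ = 5.03×10⁻⁶ T.
The fields add: B = B₁ + B₂ = 1.01×10⁻⁵ T.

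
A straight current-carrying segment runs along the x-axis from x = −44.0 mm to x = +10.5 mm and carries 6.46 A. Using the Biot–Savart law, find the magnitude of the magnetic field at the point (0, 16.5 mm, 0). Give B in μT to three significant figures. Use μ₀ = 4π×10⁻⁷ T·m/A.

For a finite straight segment, B = (μ₀I/4πd)(sinθ₁ + sinθ₂), where θ₁, θ₂ are the angles from the perpendicular to each end.
The perpendicular distance is d = 0.0165 m; the end-offsets along the wire are a = 0.044 m and b = 0.0105 m.
sinθ₁ = 0.044/√(0.044²+0.0165²) = 0.9363; sinθ₂ = 0.0105/√(0.0105²+0.0165²) = 0.5369.
B = (4π×10⁻⁷ × 6.46) / (4π × 0.0165) × (0.9363 + 0.5369) = 5.77×10⁻⁵ T.

B ≈ 57.7 μT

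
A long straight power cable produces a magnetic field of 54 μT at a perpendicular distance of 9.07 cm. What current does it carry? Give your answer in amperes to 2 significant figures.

I ≈ 24 A

For a long straight wire B = μ₀I/(2πd), so I = 2πdB/μ₀.
I = 2π × 0.0907 × 5.40×10⁻⁵ / (4π×10⁻⁷) = 24.5 A.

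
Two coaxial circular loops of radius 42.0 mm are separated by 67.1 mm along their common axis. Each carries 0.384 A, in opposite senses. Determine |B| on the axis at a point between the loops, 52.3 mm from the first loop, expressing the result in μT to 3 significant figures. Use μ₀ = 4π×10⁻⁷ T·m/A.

B ≈ 3.41 μT

Each loop contributes B = μ₀IR²/[2(R²+z²)^(3/2)] on the axis, with z measured from that loop.
Loop 1 (z = 0.0523 m): B₁ = 1.41×10⁻⁶ T. Loop 2 (z = 0.0148 m): B₂ = 4.82×10⁻⁶ T.
The fields oppose: B = |B₁ − B₂| = 3.41×10⁻⁶ T.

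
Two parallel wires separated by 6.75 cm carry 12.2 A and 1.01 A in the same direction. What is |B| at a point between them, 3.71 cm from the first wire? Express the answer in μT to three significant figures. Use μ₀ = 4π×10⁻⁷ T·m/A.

B ≈ 59.1 μT

Each long wire gives B = μ₀I/(2πd). Distances are d₁ = 0.0371 m and d₂ = 0.0304 m.
B₁ = 6.58×10⁻⁵ T, B₂ = 6.64×10⁻⁶ T.
Between parallel currents the two contributions point in opposite directions, so they subtract. B = |B₁ − B₂| = |6.58×10⁻⁵ − 6.64×10⁻⁶| = 5.91×10⁻⁵ T.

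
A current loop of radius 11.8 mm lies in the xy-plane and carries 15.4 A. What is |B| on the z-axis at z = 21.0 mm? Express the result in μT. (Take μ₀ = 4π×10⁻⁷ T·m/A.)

B ≈ 96.4 μT

On the axis of a circular loop, B = μ₀IR² / [2(R²+z²)^(3/2)].
R² + z² = (0.0118)² + (0.021)² = 0.0005802 m², and (R²+z²)^(3/2) = 1.40×10⁻⁵ m³.
B = (4π×10⁻⁷ × 15.4 × 0.0001392) / (2 × 1.40×10⁻⁵) = 9.64×10⁻⁵ T.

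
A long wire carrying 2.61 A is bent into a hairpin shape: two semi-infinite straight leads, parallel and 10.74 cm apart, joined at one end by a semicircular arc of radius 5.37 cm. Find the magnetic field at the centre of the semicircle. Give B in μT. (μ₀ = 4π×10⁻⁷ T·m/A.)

B ≈ 25.0 μT

The semicircular arc contributes B_arc = μ₀I·π/(4πR) = μ₀I/(4R) = 1.53×10⁻⁵ T.
Each semi-infinite lead is at perpendicular distance R = 0.0537 m from the centre, with the perpendicular foot at its near end, so it contributes μ₀I/(4πR); both point the same way, together 9.72×10⁻⁶ T.
Arc and leads all point the same direction: B = 1.53×10⁻⁵ + 9.72×10⁻⁶ = 2.50×10⁻⁵ T.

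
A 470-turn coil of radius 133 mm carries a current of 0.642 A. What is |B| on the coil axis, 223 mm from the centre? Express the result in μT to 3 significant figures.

B ≈ 192 μT

For an N-turn flat coil, B = Nμ₀IR²/[2(R²+z²)^(3/2)] with R = 0.133 m, z = 0.223 m.
B = 470 × 4.08×10⁻⁷ T = 1.92×10⁻⁴ T.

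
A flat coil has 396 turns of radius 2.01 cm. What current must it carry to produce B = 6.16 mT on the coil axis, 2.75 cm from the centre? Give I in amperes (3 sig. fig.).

For an N-turn coil, B = Nμ₀IR²/[2(R²+z²)^(3/2)] with R = 0.0201 m, z = 0.0275 m, so I = 2B(R²+z²)^(3/2)/(Nμ₀R²) = 2 × 6.16×10⁻³ × 3.95×10⁻⁵ / (396 × 4π×10⁻⁷ × 0.000404) = 2.42 A.

I ≈ 2.42 A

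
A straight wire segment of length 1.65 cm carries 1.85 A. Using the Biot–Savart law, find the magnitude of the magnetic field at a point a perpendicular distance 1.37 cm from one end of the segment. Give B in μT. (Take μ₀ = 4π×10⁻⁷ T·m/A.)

B ≈ 10.4 μT

For a finite straight segment, B = (μ₀I/4πd)(sinθ₁ + sinθ₂), where θ₁, θ₂ are the angles from the perpendicular to each end.
The perpendicular foot is at one end, so the two end-offsets along the wire are 0 and L = 0.0165 m.
sinθ₁ = 0/√(0²+0.0137²) = 0.0000; sinθ₂ = 0.0165/√(0.0165²+0.0137²) = 0.7694.
B = (4π×10⁻⁷ × 1.85) / (4π × 0.0137) × (0.0000 + 0.7694) = 1.04×10⁻⁵ T.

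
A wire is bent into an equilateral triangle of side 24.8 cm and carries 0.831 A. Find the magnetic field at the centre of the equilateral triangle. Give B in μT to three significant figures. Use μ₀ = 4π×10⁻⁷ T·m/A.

Each side is a finite straight segment at perpendicular distance d = a/(2 tan(π/3)) = 0.07159 m from the centre, with end-angles ±π/3.
One side contributes B₁ = (μ₀I/4πd)·2 sin(π/3) = 2.01×10⁻⁶ T.
All 3 sides add in the same direction: B = 3 × 2.01×10⁻⁶ = 6.03×10⁻⁶ T.

B ≈ 6.03 μT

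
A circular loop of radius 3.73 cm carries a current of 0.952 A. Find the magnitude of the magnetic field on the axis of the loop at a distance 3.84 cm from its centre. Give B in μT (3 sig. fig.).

B ≈ 5.42 μT

On the axis of a circular loop, B = μ₀IR² / [2(R²+z²)^(3/2)].
R² + z² = (0.0373)² + (0.0384)² = 0.002866 m², and (R²+z²)^(3/2) = 1.53×10⁻⁴ m³.
B = (4π×10⁻⁷ × 0.952 × 0.001391) / (2 × 1.53×10⁻⁴) = 5.42×10⁻⁶ T.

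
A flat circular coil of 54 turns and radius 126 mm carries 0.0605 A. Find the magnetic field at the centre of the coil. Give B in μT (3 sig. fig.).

B ≈ 16.3 μT

For an N-turn flat coil, B = Nμ₀I/(2R) with R = 0.126 m.
B = 54 × 3.02×10⁻⁷ T = 1.63×10⁻⁵ T.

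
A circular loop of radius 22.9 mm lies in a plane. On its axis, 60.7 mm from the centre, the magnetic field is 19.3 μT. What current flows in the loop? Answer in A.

I ≈ 16.0 A

On the axis of a loop, B = μ₀IR²/[2(R²+z²)^(3/2)], so I = 2B(R²+z²)^(3/2)/(μ₀R²).
R² + z² = 0.0005244 + 0.003684 = 0.004209 m²; raised to 3/2 gives 2.73×10⁻⁴ m³.
I = 2 × 1.93×10⁻⁵ × 2.73×10⁻⁴ / (1.26×10⁻⁶ × 0.0005244) = 16.0 A.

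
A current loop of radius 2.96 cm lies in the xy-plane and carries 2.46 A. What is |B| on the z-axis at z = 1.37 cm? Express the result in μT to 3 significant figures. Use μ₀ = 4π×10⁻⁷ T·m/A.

On the axis of a circular loop, B = μ₀IR² / [2(R²+z²)^(3/2)].
R² + z² = (0.0296)² + (0.0137)² = 0.001064 m², and (R²+z²)^(3/2) = 3.47×10⁻⁵ m³.
B = (4π×10⁻⁷ × 2.46 × 0.0008762) / (2 × 3.47×10⁻⁵) = 3.90×10⁻⁵ T.

B ≈ 39.0 μT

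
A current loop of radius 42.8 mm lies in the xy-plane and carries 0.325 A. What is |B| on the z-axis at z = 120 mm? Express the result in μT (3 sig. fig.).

On the axis of a circular loop, B = μ₀IR² / [2(R²+z²)^(3/2)].
R² + z² = (0.0428)² + (0.12)² = 0.01623 m², and (R²+z²)^(3/2) = 2.07×10⁻³ m³.
B = (4π×10⁻⁷ × 0.325 × 0.001832) / (2 × 2.07×10⁻³) = 1.81×10⁻⁷ T.

B ≈ 0.181 μT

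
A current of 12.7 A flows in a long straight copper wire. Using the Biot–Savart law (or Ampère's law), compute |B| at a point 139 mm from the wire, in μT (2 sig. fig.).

For an infinitely long straight wire, B = μ₀I/(2πd).
B = (4π×10⁻⁷ × 12.7) / (2π × 0.139) = 1.83×10⁻⁵ T.

B ≈ 18 μT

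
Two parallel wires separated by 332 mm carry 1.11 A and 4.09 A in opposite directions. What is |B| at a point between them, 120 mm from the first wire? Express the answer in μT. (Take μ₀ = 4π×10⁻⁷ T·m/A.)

B ≈ 5.71 μT

Each long wire gives B = μ₀I/(2πd). Distances are d₁ = 0.12 m and d₂ = 0.212 m.
B₁ = 1.85×10⁻⁶ T, B₂ = 3.86×10⁻⁶ T.
Between antiparallel currents both contributions point the same way, so they add. B = B₁ + B₂ = 1.85×10⁻⁶ + 3.86×10⁻⁶ = 5.71×10⁻⁶ T.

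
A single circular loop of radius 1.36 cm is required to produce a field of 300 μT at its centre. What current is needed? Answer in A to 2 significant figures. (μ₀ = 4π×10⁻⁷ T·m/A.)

At the centre of a circular loop B = μ₀I/(2R), so I = 2RB/μ₀.
With R = 0.0136 m, I = 2 × 0.0136 × 3.00×10⁻⁴ / (4π×10⁻⁷) = 6.49 A.

I ≈ 6.5 A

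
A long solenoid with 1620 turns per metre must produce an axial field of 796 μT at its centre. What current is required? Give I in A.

I ≈ 0.391 A

Inside a long solenoid B = μ₀nI with n = 1620 m⁻¹, so I = B/(μ₀n).
I = 7.96×10⁻⁴ / (4π×10⁻⁷ × 1620) = 0.391 A.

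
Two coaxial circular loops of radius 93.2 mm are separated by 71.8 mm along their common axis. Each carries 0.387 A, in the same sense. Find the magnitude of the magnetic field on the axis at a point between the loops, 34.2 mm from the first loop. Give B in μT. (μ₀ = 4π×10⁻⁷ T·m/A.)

B ≈ 4.24 μT

Each loop contributes B = μ₀IR²/[2(R²+z²)^(3/2)] on the axis, with z measured from that loop.
Loop 1 (z = 0.0342 m): B₁ = 2.16×10⁻⁶ T. Loop 2 (z = 0.0376 m): B₂ = 2.08×10⁻⁶ T.
The fields add: B = B₁ + B₂ = 4.24×10⁻⁶ T.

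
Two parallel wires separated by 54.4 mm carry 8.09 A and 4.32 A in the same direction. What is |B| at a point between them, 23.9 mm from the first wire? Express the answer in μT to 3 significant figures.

B ≈ 39.4 μT

Each long wire gives B = μ₀I/(2πd). Distances are d₁ = 0.0239 m and d₂ = 0.0305 m.
B₁ = 6.77×10⁻⁵ T, B₂ = 2.83×10⁻⁵ T.
Between parallel currents the two contributions point in opposite directions, so they subtract. B = |B₁ − B₂| = |6.77×10⁻⁵ − 2.83×10⁻⁵| = 3.94×10⁻⁵ T.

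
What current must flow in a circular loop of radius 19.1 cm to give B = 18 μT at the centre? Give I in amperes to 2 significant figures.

At the centre of a circular loop B = μ₀I/(2R), so I = 2RB/μ₀.
With R = 0.191 m, I = 2 × 0.191 × 1.80×10⁻⁵ / (4π×10⁻⁷) = 5.47 A.

I ≈ 5.5 A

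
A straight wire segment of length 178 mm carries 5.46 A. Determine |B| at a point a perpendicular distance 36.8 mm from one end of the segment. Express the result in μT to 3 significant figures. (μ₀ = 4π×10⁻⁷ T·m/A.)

B ≈ 14.5 μT

For a finite straight segment, B = (μ₀I/4πd)(sinθ₁ + sinθ₂), where θ₁, θ₂ are the angles from the perpendicular to each end.
The perpendicular foot is at one end, so the two end-offsets along the wire are 0 and L = 0.178 m.
sinθ₁ = 0/√(0²+0.0368²) = 0.0000; sinθ₂ = 0.178/√(0.178²+0.0368²) = 0.9793.
B = (4π×10⁻⁷ × 5.46) / (4π × 0.0368) × (0.0000 + 0.9793) = 1.45×10⁻⁵ T.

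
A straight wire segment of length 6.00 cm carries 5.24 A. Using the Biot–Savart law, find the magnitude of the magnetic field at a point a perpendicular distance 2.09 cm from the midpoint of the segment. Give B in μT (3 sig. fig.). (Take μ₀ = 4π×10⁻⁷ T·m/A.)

B ≈ 41.1 μT

For a finite straight segment, B = (μ₀I/4πd)(sinθ₁ + sinθ₂), where θ₁, θ₂ are the angles from the perpendicular to each end.
The perpendicular from the point meets the wire at its midpoint, so each end is L/2 = 0.03 m away along the wire.
sinθ₁ = 0.03/√(0.03²+0.0209²) = 0.8205; sinθ₂ = 0.03/√(0.03²+0.0209²) = 0.8205.
B = (4π×10⁻⁷ × 5.24) / (4π × 0.0209) × (0.8205 + 0.8205) = 4.11×10⁻⁵ T.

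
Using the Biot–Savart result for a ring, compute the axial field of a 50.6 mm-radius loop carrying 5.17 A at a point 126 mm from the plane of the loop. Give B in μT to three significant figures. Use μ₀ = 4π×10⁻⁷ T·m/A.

On the axis of a circular loop, B = μ₀IR² / [2(R²+z²)^(3/2)].
R² + z² = (0.0506)² + (0.126)² = 0.01844 m², and (R²+z²)^(3/2) = 2.50×10⁻³ m³.
B = (4π×10⁻⁷ × 5.17 × 0.00256) / (2 × 2.50×10⁻³) = 3.32×10⁻⁶ T.

B ≈ 3.32 μT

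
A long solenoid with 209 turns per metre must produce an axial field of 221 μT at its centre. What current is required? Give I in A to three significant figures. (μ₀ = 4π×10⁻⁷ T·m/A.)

Inside a long solenoid B = μ₀nI with n = 209 m⁻¹, so I = B/(μ₀n).
I = 2.21×10⁻⁴ / (4π×10⁻⁷ × 209) = 0.841 A.

I ≈ 0.841 A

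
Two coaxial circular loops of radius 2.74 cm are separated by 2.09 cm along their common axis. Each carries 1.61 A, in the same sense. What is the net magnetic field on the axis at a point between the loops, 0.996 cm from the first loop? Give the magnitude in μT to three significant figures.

Each loop contributes B = μ₀IR²/[2(R²+z²)^(3/2)] on the axis, with z measured from that loop.
Loop 1 (z = 0.00996 m): B₁ = 3.06×10⁻⁵ T. Loop 2 (z = 0.01094 m): B₂ = 2.96×10⁻⁵ T.
The fields add: B = B₁ + B₂ = 6.02×10⁻⁵ T.

B ≈ 60.2 μT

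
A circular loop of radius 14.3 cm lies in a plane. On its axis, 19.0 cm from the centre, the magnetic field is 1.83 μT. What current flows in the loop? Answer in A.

I ≈ 1.92 A

On the axis of a loop, B = μ₀IR²/[2(R²+z²)^(3/2)], so I = 2B(R²+z²)^(3/2)/(μ₀R²).
R² + z² = 0.02045 + 0.0361 = 0.05655 m²; raised to 3/2 gives 1.34×10⁻² m³.
I = 2 × 1.83×10⁻⁶ × 1.34×10⁻² / (1.26×10⁻⁶ × 0.02045) = 1.92 A.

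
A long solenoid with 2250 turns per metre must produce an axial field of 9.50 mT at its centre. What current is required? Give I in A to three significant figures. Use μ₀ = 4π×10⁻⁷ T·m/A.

Inside a long solenoid B = μ₀nI with n = 2250 m⁻¹, so I = B/(μ₀n).
I = 9.50×10⁻³ / (4π×10⁻⁷ × 2250) = 3.36 A.

I ≈ 3.36 A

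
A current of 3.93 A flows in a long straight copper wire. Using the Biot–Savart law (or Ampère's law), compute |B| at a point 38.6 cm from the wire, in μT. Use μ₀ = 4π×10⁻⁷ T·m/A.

For an infinitely long straight wire, B = μ₀I/(2πd).
B = (4π×10⁻⁷ × 3.93) / (2π × 0.386) = 2.04×10⁻⁶ T.

B ≈ 2.04 μT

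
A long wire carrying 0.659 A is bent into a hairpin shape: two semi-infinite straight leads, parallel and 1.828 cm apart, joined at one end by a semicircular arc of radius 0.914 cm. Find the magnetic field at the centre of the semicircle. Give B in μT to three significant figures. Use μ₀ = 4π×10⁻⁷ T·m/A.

The semicircular arc contributes B_arc = μ₀I·π/(4πR) = μ₀I/(4R) = 2.27×10⁻⁵ T.
Each semi-infinite lead is at perpendicular distance R = 0.00914 m from the centre, with the perpendicular foot at its near end, so it contributes μ₀I/(4πR); both point the same way, together 1.44×10⁻⁵ T.
Arc and leads all point the same direction: B = 2.27×10⁻⁵ + 1.44×10⁻⁵ = 3.71×10⁻⁵ T.

B ≈ 37.1 μT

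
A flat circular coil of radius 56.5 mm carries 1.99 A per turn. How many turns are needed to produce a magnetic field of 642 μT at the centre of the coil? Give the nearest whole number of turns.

N = 29

For an N-turn coil, B = Nμ₀I/(2R). A single turn gives B₁ = 2.21×10⁻⁵ T with R = 0.0565 m.
N = B/B₁ = 6.42×10⁻⁴ / 2.21×10⁻⁵ = 29.01.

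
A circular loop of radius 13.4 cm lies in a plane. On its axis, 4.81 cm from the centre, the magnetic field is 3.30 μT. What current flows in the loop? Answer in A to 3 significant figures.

I ≈ 0.844 A

On the axis of a loop, B = μ₀IR²/[2(R²+z²)^(3/2)], so I = 2B(R²+z²)^(3/2)/(μ₀R²).
R² + z² = 0.01796 + 0.002314 = 0.02027 m²; raised to 3/2 gives 2.89×10⁻³ m³.
I = 2 × 3.30×10⁻⁶ × 2.89×10⁻³ / (1.26×10⁻⁶ × 0.01796) = 0.844 A.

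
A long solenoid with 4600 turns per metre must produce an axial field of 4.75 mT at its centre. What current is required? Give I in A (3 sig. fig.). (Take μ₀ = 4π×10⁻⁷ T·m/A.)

Inside a long solenoid B = μ₀nI with n = 4600 m⁻¹, so I = B/(μ₀n).
I = 4.75×10⁻³ / (4π×10⁻⁷ × 4600) = 0.822 A.

I ≈ 0.822 A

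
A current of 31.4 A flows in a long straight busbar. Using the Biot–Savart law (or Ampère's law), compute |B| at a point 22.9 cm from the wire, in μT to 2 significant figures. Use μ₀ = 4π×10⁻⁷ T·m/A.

B ≈ 27 μT

For an infinitely long straight wire, B = μ₀I/(2πd).
B = (4π×10⁻⁷ × 31.4) / (2π × 0.229) = 2.74×10⁻⁵ T.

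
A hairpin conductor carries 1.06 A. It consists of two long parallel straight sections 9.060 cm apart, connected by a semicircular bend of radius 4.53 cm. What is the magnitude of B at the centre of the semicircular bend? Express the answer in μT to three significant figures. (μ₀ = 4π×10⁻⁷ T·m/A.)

The semicircular arc contributes B_arc = μ₀I·π/(4πR) = μ₀I/(4R) = 7.35×10⁻⁶ T.
Each semi-infinite lead is at perpendicular distance R = 0.0453 m from the centre, with the perpendicular foot at its near end, so it contributes μ₀I/(4πR); both point the same way, together 4.68×10⁻⁶ T.
Arc and leads all point the same direction: B = 7.35×10⁻⁶ + 4.68×10⁻⁶ = 1.20×10⁻⁵ T.

B ≈ 12.0 μT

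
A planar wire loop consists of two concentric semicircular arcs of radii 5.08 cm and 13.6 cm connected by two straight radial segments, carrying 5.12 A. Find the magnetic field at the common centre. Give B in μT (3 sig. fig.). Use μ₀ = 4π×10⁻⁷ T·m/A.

The radial connectors point toward the centre, so dl × r̂ = 0 and they contribute nothing.
Each semicircle gives μ₀I/(4R): inner arc 3.17×10⁻⁵ T, outer arc 1.18×10⁻⁵ T.
The two arcs carry current in opposite angular senses, so their fields oppose: B = |3.17×10⁻⁵ − 1.18×10⁻⁵| = 1.98×10⁻⁵ T.

B ≈ 19.8 μT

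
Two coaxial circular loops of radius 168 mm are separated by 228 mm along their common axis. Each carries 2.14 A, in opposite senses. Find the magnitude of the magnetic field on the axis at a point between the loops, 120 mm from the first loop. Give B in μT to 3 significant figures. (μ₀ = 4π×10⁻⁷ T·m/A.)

B ≈ 0.451 μT

Each loop contributes B = μ₀IR²/[2(R²+z²)^(3/2)] on the axis, with z measured from that loop.
Loop 1 (z = 0.12 m): B₁ = 4.31×10⁻⁶ T. Loop 2 (z = 0.108 m): B₂ = 4.76×10⁻⁶ T.
The fields oppose: B = |B₁ − B₂| = 4.51×10⁻⁷ T.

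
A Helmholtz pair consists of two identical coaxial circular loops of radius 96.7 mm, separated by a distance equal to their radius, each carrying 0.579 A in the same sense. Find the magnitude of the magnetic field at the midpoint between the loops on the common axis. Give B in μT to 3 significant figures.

Each loop contributes B = μ₀IR²/[2(R²+z²)^(3/2)] on the axis, with z measured from that loop.
Loop 1 (z = 0.04835 m): B₁ = 2.69×10⁻⁶ T. Loop 2 (z = 0.04835 m): B₂ = 2.69×10⁻⁶ T.
The fields add: B = B₁ + B₂ = 5.38×10⁻⁶ T.

B ≈ 5.38 μT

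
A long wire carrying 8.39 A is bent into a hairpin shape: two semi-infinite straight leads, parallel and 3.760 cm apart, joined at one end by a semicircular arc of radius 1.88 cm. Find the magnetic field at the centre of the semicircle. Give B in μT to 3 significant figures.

The semicircular arc contributes B_arc = μ₀I·π/(4πR) = μ₀I/(4R) = 1.40×10⁻⁴ T.
Each semi-infinite lead is at perpendicular distance R = 0.0188 m from the centre, with the perpendicular foot at its near end, so it contributes μ₀I/(4πR); both point the same way, together 8.93×10⁻⁵ T.
Arc and leads all point the same direction: B = 1.40×10⁻⁴ + 8.93×10⁻⁵ = 2.29×10⁻⁴ T.

B ≈ 229 μT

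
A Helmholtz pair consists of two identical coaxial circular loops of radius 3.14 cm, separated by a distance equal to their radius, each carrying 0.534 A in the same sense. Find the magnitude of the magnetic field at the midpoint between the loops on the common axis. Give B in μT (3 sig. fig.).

B ≈ 15.3 μT

Each loop contributes B = μ₀IR²/[2(R²+z²)^(3/2)] on the axis, with z measured from that loop.
Loop 1 (z = 0.0157 m): B₁ = 7.65×10⁻⁶ T. Loop 2 (z = 0.0157 m): B₂ = 7.65×10⁻⁶ T.
The fields add: B = B₁ + B₂ = 1.53×10⁻⁵ T.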